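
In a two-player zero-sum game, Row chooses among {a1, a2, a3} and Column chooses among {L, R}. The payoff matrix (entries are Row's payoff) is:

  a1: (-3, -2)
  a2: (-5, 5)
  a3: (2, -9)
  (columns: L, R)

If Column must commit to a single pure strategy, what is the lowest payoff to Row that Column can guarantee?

2

Column maxima: L → 2, R → 5.
The smallest of these is 2.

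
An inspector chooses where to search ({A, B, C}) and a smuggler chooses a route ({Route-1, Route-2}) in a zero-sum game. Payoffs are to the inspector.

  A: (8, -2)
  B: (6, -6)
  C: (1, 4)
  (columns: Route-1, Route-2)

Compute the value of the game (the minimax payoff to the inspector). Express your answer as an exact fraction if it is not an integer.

34/13

Row minima: A → -2, B → -6, C → 1; maximin = 1.
Column maxima: Route-1 → 8, Route-2 → 4; minimax = 4.
1 ≠ 4, so there is no saddle point; optimal play is mixed.
B is strictly dominated by A, so the inspector never plays it.
On the remaining 2×2 (A, C vs Route-1, Route-2):
Let the inspector play A with probability p. Expected payoff against Route-1: 8p + 1(1−p) = 7p + 1; against Route-2: (-2)p + 4(1−p) = −6p + 4.
Setting these equal: 7p + 1 = −6p + 4 ⇒ 13p = 3 ⇒ p = 3/13, and the value is (7)·(3/13) + 1 = 34/13.
For the smuggler: with q = P(Route-1), equating A's and C's payoffs gives 10q − 2 = −3q + 4 ⇒ q = 6/13.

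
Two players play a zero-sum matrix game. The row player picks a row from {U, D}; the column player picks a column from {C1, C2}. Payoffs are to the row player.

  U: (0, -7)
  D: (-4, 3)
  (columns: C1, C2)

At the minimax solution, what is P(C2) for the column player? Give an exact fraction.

Row minima: U → -7, D → -4; maximin = -4.
Column maxima: C1 → 0, C2 → 3; minimax = 0.
-4 ≠ 0, so there is no saddle point; optimal play is mixed.
Let the row player play U with probability p. Expected payoff against C1: 0p + (-4)(1−p) = 4p − 4; against C2: (-7)p + 3(1−p) = −10p + 3.
Setting these equal: 4p − 4 = −10p + 3 ⇒ 14p = 7 ⇒ p = 1/2, and the value is (4)·(1/2) − 4 = -2.
For the column player: with q = P(C1), equating U's and D's payoffs gives 7q − 7 = −7q + 3 ⇒ q = 5/7.

2/7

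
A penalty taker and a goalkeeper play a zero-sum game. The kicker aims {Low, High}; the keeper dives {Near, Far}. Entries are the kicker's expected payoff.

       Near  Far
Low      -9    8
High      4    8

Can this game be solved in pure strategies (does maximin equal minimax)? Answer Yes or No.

Yes

Row minima: Low → -9, High → 4; maximin = 4.
Column maxima: Near → 4, Far → 8; minimax = 4.
maximin = minimax = 4, so a saddle point exists.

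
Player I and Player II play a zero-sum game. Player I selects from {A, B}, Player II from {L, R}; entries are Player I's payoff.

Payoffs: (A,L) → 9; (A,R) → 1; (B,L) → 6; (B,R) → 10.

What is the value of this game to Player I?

7

Row minima: A → 1, B → 6; maximin = 6.
Column maxima: L → 9, R → 10; minimax = 9.
6 ≠ 9, so there is no saddle point; optimal play is mixed.
Let Player I play A with probability p. Expected payoff against L: 9p + 6(1−p) = 3p + 6; against R: 1p + 10(1−p) = −9p + 10.
Setting these equal: 3p + 6 = −9p + 10 ⇒ 12p = 4 ⇒ p = 1/3, and the value is (3)·(1/3) + 6 = 7.
For Player II: with q = P(L), equating A's and B's payoffs gives 8q + 1 = −4q + 10 ⇒ q = 3/4.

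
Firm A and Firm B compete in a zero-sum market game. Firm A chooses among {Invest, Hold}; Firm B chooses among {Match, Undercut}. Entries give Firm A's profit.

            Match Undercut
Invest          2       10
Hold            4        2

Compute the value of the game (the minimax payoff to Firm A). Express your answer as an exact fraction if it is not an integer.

18/5

Row minima: Invest → 2, Hold → 2; maximin = 2.
Column maxima: Match → 4, Undercut → 10; minimax = 4.
2 ≠ 4, so there is no saddle point; optimal play is mixed.
Let Firm A play Invest with probability p. Expected payoff against Match: 2p + 4(1−p) = −2p + 4; against Undercut: 10p + 2(1−p) = 8p + 2.
Setting these equal: −2p + 4 = 8p + 2 ⇒ −10p = -2 ⇒ p = 1/5, and the value is (-2)·(1/5) + 4 = 18/5.
For Firm B: with q = P(Match), equating Invest's and Hold's payoffs gives −8q + 10 = 2q + 2 ⇒ q = 4/5.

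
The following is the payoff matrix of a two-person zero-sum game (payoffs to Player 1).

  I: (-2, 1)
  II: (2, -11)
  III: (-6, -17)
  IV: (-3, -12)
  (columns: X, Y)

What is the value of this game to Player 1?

-5/4

Row minima: I → -2, II → -11, III → -17, IV → -12; maximin = -2.
Column maxima: X → 2, Y → 1; minimax = 1.
-2 ≠ 1, so there is no saddle point; optimal play is mixed.
III is strictly dominated by I, so Player 1 never plays it.
IV is strictly dominated by I, so Player 1 never plays it.
On the remaining 2×2 (I, II vs X, Y):
Let Player 1 play I with probability p. Expected payoff against X: (-2)p + 2(1−p) = −4p + 2; against Y: 1p + (-11)(1−p) = 12p − 11.
Setting these equal: −4p + 2 = 12p − 11 ⇒ −16p = -13 ⇒ p = 13/16, and the value is (-4)·(13/16) + 2 = -5/4.
For Player 2: with q = P(X), equating I's and II's payoffs gives −3q + 1 = 13q − 11 ⇒ q = 3/4.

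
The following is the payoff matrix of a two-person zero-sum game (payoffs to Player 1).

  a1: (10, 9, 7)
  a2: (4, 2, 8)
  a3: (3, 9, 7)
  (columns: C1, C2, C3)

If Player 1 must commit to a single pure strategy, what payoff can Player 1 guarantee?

7

Row minima: a1 → 7, a2 → 2, a3 → 3.
The best of these is 7.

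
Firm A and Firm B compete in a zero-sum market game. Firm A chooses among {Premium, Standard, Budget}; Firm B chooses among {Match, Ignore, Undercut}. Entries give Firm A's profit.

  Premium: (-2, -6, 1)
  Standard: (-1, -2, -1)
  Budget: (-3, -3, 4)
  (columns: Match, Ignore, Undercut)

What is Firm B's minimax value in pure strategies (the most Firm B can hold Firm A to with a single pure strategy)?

-2

Column maxima: Match → -1, Ignore → -2, Undercut → 4.
The smallest of these is -2.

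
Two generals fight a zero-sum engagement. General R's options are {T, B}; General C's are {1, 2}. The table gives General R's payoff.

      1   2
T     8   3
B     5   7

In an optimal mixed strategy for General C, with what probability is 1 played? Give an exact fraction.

Row minima: T → 3, B → 5; maximin = 5.
Column maxima: 1 → 8, 2 → 7; minimax = 7.
5 ≠ 7, so there is no saddle point; optimal play is mixed.
Let General R play T with probability p. Expected payoff against 1: 8p + 5(1−p) = 3p + 5; against 2: 3p + 7(1−p) = −4p + 7.
Setting these equal: 3p + 5 = −4p + 7 ⇒ 7p = 2 ⇒ p = 2/7, and the value is (3)·(2/7) + 5 = 41/7.
For General C: with q = P(1), equating T's and B's payoffs gives 5q + 3 = −2q + 7 ⇒ q = 4/7.

4/7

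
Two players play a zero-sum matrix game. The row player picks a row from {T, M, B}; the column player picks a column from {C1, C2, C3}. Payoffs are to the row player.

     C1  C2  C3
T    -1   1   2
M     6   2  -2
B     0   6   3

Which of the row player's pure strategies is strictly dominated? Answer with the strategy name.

B gives a strictly higher payoff than T against every column: 0 > -1, 6 > 1, 3 > 2.
So T is strictly dominated and the row player never plays it.

T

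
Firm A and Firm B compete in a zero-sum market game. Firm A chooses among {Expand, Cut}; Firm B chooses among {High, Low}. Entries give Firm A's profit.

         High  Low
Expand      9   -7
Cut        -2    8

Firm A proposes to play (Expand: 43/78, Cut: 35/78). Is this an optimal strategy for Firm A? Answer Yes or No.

No

Against High this mix gives (43/78)·9 + (35/78)·(-2) = 317/78.
Against Low this mix gives (43/78)·(-7) + (35/78)·8 = -7/26.
Firm B will play Low, holding Firm A to -7/26. Shifting weight toward the row that does better against Low would raise this floor (the equalizing mix achieves 29/13 against both Low and High), so the proposed strategy is not optimal.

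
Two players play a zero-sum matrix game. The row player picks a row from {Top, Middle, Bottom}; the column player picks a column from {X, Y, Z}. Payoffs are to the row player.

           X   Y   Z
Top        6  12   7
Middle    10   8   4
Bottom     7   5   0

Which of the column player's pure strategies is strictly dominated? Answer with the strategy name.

Y

Z holds the row player's payoff strictly below Y in every row: 7 < 12, 4 < 8, 0 < 5.
So Y is strictly dominated for the column player.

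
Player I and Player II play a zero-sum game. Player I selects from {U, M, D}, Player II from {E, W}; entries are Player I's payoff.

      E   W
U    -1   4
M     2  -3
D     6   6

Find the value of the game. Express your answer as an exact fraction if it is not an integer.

Row minima: U → -1, M → -3, D → 6; maximin = 6.
Column maxima: E → 6, W → 6; minimax = 6.
Since maximin = minimax = 6, there is a saddle point and the value is 6.

6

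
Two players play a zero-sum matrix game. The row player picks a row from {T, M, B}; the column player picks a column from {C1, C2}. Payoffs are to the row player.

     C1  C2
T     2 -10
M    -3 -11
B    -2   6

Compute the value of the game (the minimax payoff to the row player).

Row minima: T → -10, M → -11, B → -2; maximin = -2.
Column maxima: C1 → 2, C2 → 6; minimax = 2.
-2 ≠ 2, so there is no saddle point; optimal play is mixed.
M is strictly dominated by T, so the row player never plays it.
On the remaining 2×2 (T, B vs C1, C2):
Let the row player play T with probability p. Expected payoff against C1: 2p + (-2)(1−p) = 4p − 2; against C2: (-10)p + 6(1−p) = −16p + 6.
Setting these equal: 4p − 2 = −16p + 6 ⇒ 20p = 8 ⇒ p = 2/5, and the value is (4)·(2/5) − 2 = -2/5.
For the column player: with q = P(C1), equating T's and B's payoffs gives 12q − 10 = −8q + 6 ⇒ q = 4/5.

-2/5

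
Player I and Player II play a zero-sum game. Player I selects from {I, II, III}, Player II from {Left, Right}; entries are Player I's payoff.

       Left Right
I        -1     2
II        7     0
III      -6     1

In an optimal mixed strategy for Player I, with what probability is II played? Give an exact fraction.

Row minima: I → -1, II → 0, III → -6; maximin = 0.
Column maxima: Left → 7, Right → 2; minimax = 2.
0 ≠ 2, so there is no saddle point; optimal play is mixed.
III is strictly dominated by I, so Player I never plays it.
On the remaining 2×2 (I, II vs Left, Right):
Let Player I play I with probability p. Expected payoff against Left: (-1)p + 7(1−p) = −8p + 7; against Right: 2p + 0(1−p) = 2p.
Setting these equal: −8p + 7 = 2p ⇒ −10p = -7 ⇒ p = 7/10, and the value is (-8)·(7/10) + 7 = 7/5.
For Player II: with q = P(Left), equating I's and II's payoffs gives −3q + 2 = 7q ⇒ q = 1/5.

3/10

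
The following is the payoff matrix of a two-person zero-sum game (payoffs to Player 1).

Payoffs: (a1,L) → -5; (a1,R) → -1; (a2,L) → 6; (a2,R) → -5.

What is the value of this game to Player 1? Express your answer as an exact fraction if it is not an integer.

-31/15

Row minima: a1 → -5, a2 → -5; maximin = -5.
Column maxima: L → 6, R → -1; minimax = -1.
-5 ≠ -1, so there is no saddle point; optimal play is mixed.
Let Player 1 play a1 with probability p. Expected payoff against L: (-5)p + 6(1−p) = −11p + 6; against R: (-1)p + (-5)(1−p) = 4p − 5.
Setting these equal: −11p + 6 = 4p − 5 ⇒ −15p = -11 ⇒ p = 11/15, and the value is (-11)·(11/15) + 6 = -31/15.
For Player 2: with q = P(L), equating a1's and a2's payoffs gives −4q − 1 = 11q − 5 ⇒ q = 4/15.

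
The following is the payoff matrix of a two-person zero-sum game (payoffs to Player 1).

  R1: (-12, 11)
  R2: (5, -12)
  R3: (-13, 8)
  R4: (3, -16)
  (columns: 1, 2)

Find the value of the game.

Row minima: R1 → -12, R2 → -12, R3 → -13, R4 → -16; maximin = -12.
Column maxima: 1 → 5, 2 → 11; minimax = 5.
-12 ≠ 5, so there is no saddle point; optimal play is mixed.
R3 is strictly dominated by R1, so Player 1 never plays it.
R4 is strictly dominated by R2, so Player 1 never plays it.
On the remaining 2×2 (R1, R2 vs 1, 2):
Let Player 1 play R1 with probability p. Expected payoff against 1: (-12)p + 5(1−p) = −17p + 5; against 2: 11p + (-12)(1−p) = 23p − 12.
Setting these equal: −17p + 5 = 23p − 12 ⇒ −40p = -17 ⇒ p = 17/40, and the value is (-17)·(17/40) + 5 = -89/40.
For Player 2: with q = P(1), equating R1's and R2's payoffs gives −23q + 11 = 17q − 12 ⇒ q = 23/40.

-89/40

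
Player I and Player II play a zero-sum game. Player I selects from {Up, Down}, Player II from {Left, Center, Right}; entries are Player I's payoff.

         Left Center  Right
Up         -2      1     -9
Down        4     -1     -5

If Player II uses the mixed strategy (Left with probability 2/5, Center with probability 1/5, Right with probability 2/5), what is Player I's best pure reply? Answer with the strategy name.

Expected payoff of Up: (2/5)·(-2) + (1/5)·1 + (2/5)·(-9) = -21/5.
Expected payoff of Down: (2/5)·4 + (1/5)·(-1) + (2/5)·(-5) = -3/5.
The largest is -3/5, so Player I's best response is Down.

Down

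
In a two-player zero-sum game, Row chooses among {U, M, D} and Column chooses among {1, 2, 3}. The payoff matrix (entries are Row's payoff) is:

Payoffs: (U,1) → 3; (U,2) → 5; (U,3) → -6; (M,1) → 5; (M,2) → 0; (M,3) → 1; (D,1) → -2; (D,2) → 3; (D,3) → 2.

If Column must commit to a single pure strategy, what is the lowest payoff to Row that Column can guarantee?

2

Column maxima: 1 → 5, 2 → 5, 3 → 2.
The smallest of these is 2.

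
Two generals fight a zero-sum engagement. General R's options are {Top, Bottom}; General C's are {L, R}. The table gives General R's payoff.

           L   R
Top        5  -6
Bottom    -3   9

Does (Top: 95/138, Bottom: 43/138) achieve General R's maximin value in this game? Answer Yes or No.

No

Against L this mix gives (95/138)·5 + (43/138)·(-3) = 173/69.
Against R this mix gives (95/138)·(-6) + (43/138)·9 = -61/46.
General C will play R, holding General R to -61/46. Shifting weight toward the row that does better against R would raise this floor (the equalizing mix achieves 27/23 against both R and L), so the proposed strategy is not optimal.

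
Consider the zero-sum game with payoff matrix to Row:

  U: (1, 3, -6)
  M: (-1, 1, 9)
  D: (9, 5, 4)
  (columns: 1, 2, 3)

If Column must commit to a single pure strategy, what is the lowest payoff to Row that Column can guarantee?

5

Column maxima: 1 → 9, 2 → 5, 3 → 9.
The smallest of these is 5.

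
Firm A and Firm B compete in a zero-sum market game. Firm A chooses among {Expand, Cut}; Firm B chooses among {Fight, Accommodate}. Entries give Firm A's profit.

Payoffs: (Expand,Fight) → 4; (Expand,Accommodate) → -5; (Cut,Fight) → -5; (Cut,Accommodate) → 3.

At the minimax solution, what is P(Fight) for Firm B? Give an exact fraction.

Row minima: Expand → -5, Cut → -5; maximin = -5.
Column maxima: Fight → 4, Accommodate → 3; minimax = 3.
-5 ≠ 3, so there is no saddle point; optimal play is mixed.
Let Firm A play Expand with probability p. Expected payoff against Fight: 4p + (-5)(1−p) = 9p − 5; against Accommodate: (-5)p + 3(1−p) = −8p + 3.
Setting these equal: 9p − 5 = −8p + 3 ⇒ 17p = 8 ⇒ p = 8/17, and the value is (9)·(8/17) − 5 = -13/17.
For Firm B: with q = P(Fight), equating Expand's and Cut's payoffs gives 9q − 5 = −8q + 3 ⇒ q = 8/17.

8/17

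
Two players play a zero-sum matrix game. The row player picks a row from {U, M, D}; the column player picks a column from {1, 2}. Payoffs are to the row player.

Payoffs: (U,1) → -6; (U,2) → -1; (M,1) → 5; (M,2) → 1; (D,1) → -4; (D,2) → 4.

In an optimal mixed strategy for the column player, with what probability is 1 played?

Row minima: U → -6, M → 1, D → -4; maximin = 1.
Column maxima: 1 → 5, 2 → 4; minimax = 4.
1 ≠ 4, so there is no saddle point; optimal play is mixed.
U is strictly dominated by M, so the row player never plays it.
On the remaining 2×2 (M, D vs 1, 2):
Let the row player play M with probability p. Expected payoff against 1: 5p + (-4)(1−p) = 9p − 4; against 2: 1p + 4(1−p) = −3p + 4.
Setting these equal: 9p − 4 = −3p + 4 ⇒ 12p = 8 ⇒ p = 2/3, and the value is (9)·(2/3) − 4 = 2.
For the column player: with q = P(1), equating M's and D's payoffs gives 4q + 1 = −8q + 4 ⇒ q = 1/4.

1/4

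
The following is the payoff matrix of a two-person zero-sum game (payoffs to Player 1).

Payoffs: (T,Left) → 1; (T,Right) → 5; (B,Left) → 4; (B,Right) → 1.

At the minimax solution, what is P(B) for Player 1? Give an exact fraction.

4/7

Row minima: T → 1, B → 1; maximin = 1.
Column maxima: Left → 4, Right → 5; minimax = 4.
1 ≠ 4, so there is no saddle point; optimal play is mixed.
Let Player 1 play T with probability p. Expected payoff against Left: 1p + 4(1−p) = −3p + 4; against Right: 5p + 1(1−p) = 4p + 1.
Setting these equal: −3p + 4 = 4p + 1 ⇒ −7p = -3 ⇒ p = 3/7, and the value is (-3)·(3/7) + 4 = 19/7.
For Player 2: with q = P(Left), equating T's and B's payoffs gives −4q + 5 = 3q + 1 ⇒ q = 4/7.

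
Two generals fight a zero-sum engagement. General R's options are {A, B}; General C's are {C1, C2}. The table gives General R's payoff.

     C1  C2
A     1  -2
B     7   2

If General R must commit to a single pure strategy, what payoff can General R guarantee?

Row minima: A → -2, B → 2.
The best of these is 2.

2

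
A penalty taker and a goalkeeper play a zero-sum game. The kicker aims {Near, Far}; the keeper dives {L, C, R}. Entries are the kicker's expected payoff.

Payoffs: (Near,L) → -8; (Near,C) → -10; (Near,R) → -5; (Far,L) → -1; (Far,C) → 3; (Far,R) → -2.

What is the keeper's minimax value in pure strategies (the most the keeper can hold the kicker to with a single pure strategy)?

Column maxima: L → -1, C → 3, R → -2.
The smallest of these is -2.

-2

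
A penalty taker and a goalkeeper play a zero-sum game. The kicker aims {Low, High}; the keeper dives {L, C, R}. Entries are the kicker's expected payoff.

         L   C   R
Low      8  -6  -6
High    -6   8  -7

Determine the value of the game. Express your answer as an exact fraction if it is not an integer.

Row minima: Low → -6, High → -7; maximin = -6.
Column maxima: L → 8, C → 8, R → -6; minimax = -6.
Since maximin = minimax = -6, there is a saddle point and the value is -6.

-6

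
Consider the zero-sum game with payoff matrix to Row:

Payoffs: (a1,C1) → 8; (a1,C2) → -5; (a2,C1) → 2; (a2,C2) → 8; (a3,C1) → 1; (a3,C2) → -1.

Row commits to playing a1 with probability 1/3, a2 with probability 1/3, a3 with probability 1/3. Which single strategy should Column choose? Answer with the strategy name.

C2

If Column plays C1, Row's expected payoff is (1/3)·8 + (1/3)·2 + (1/3)·1 = 11/3.
If Column plays C2, Row's expected payoff is (1/3)·(-5) + (1/3)·8 + (1/3)·(-1) = 2/3.
Column minimizes Row's payoff; the smallest is 2/3, so the best response is C2.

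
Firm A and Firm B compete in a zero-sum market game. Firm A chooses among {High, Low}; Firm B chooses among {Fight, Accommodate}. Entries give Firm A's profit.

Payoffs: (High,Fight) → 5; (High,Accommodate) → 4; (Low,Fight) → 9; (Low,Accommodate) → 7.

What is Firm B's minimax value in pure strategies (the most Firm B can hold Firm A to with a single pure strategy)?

Column maxima: Fight → 9, Accommodate → 7.
The smallest of these is 7.

7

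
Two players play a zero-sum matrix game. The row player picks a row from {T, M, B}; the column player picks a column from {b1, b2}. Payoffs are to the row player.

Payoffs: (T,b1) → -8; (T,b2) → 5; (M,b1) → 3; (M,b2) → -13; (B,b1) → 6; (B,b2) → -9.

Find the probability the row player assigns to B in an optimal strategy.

13/28

Row minima: T → -8, M → -13, B → -9; maximin = -8.
Column maxima: b1 → 6, b2 → 5; minimax = 5.
-8 ≠ 5, so there is no saddle point; optimal play is mixed.
M is strictly dominated by B, so the row player never plays it.
On the remaining 2×2 (T, B vs b1, b2):
Let the row player play T with probability p. Expected payoff against b1: (-8)p + 6(1−p) = −14p + 6; against b2: 5p + (-9)(1−p) = 14p − 9.
Setting these equal: −14p + 6 = 14p − 9 ⇒ −28p = -15 ⇒ p = 15/28, and the value is (-14)·(15/28) + 6 = -3/2.
For the column player: with q = P(b1), equating T's and B's payoffs gives −13q + 5 = 15q − 9 ⇒ q = 1/2.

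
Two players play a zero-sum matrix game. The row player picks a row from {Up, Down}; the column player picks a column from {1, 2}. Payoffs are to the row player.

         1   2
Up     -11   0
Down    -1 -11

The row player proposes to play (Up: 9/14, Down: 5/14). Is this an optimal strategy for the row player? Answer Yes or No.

Against 1 this mix gives (9/14)·(-11) + (5/14)·(-1) = -52/7.
Against 2 this mix gives (9/14)·0 + (5/14)·(-11) = -55/14.
The column player will play 1, holding the row player to -52/7. Shifting weight toward the row that does better against 1 would raise this floor (the equalizing mix achieves -121/21 against both 1 and 2), so the proposed strategy is not optimal.

No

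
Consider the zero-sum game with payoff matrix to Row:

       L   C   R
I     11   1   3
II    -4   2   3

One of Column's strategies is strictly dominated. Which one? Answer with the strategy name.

R

C holds Row's payoff strictly below R in every row: 1 < 3, 2 < 3.
So R is strictly dominated for Column.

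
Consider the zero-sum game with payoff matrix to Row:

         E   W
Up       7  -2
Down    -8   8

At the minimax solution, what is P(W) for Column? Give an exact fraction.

Row minima: Up → -2, Down → -8; maximin = -2.
Column maxima: E → 7, W → 8; minimax = 7.
-2 ≠ 7, so there is no saddle point; optimal play is mixed.
Let Row play Up with probability p. Expected payoff against E: 7p + (-8)(1−p) = 15p − 8; against W: (-2)p + 8(1−p) = −10p + 8.
Setting these equal: 15p − 8 = −10p + 8 ⇒ 25p = 16 ⇒ p = 16/25, and the value is (15)·(16/25) − 8 = 8/5.
For Column: with q = P(E), equating Up's and Down's payoffs gives 9q − 2 = −16q + 8 ⇒ q = 2/5.

3/5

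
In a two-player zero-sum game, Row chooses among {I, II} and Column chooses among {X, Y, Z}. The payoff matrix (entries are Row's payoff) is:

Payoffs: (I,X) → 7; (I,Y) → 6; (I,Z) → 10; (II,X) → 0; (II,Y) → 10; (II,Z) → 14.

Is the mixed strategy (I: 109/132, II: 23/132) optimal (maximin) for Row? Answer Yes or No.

No

Against X this mix gives (109/132)·7 + (23/132)·0 = 763/132.
Against Y this mix gives (109/132)·6 + (23/132)·10 = 221/33.
Against Z this mix gives (109/132)·10 + (23/132)·14 = 353/33.
Column will play X, holding Row to 763/132. Shifting weight toward the row that does better against X would raise this floor (the equalizing mix achieves 70/11 against both X and Y), so the proposed strategy is not optimal.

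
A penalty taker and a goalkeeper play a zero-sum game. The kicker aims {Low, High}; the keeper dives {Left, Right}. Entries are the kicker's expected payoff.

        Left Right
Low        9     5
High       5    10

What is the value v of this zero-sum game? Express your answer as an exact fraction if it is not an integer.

Row minima: Low → 5, High → 5; maximin = 5.
Column maxima: Left → 9, Right → 10; minimax = 9.
5 ≠ 9, so there is no saddle point; optimal play is mixed.
Let the kicker play Low with probability p. Expected payoff against Left: 9p + 5(1−p) = 4p + 5; against Right: 5p + 10(1−p) = −5p + 10.
Setting these equal: 4p + 5 = −5p + 10 ⇒ 9p = 5 ⇒ p = 5/9, and the value is (4)·(5/9) + 5 = 65/9.
For the keeper: with q = P(Left), equating Low's and High's payoffs gives 4q + 5 = −5q + 10 ⇒ q = 5/9.

65/9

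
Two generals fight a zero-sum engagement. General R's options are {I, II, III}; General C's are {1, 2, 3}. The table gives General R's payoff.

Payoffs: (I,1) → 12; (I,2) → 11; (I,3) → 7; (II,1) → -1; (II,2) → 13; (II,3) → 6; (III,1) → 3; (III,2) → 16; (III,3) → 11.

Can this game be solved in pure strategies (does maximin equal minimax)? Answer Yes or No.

No

Row minima: I → 7, II → -1, III → 3; maximin = 7.
Column maxima: 1 → 12, 2 → 16, 3 → 11; minimax = 11.
7 ≠ 11, so no pure-strategy equilibrium exists.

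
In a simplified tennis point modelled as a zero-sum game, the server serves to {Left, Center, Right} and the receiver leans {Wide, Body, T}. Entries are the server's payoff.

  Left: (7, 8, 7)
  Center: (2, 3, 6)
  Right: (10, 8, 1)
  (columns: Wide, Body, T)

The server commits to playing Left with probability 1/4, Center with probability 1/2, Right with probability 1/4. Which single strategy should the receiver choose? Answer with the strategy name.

If the receiver plays Wide, the server's expected payoff is (1/4)·7 + (1/2)·2 + (1/4)·10 = 21/4.
If the receiver plays Body, the server's expected payoff is (1/4)·8 + (1/2)·3 + (1/4)·8 = 11/2.
If the receiver plays T, the server's expected payoff is (1/4)·7 + (1/2)·6 + (1/4)·1 = 5.
The receiver minimizes the server's payoff; the smallest is 5, so the best response is T.

T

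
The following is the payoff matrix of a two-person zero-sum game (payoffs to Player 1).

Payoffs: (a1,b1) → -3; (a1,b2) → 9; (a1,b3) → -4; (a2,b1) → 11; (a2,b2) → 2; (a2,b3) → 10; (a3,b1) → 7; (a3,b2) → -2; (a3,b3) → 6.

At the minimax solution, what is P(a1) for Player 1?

8/21

Row minima: a1 → -4, a2 → 2, a3 → -2; maximin = 2.
Column maxima: b1 → 11, b2 → 9, b3 → 10; minimax = 9.
2 ≠ 9, so there is no saddle point; optimal play is mixed.
a3 is strictly dominated by a2, so Player 1 never plays it.
b1 is strictly dominated by b3 (it gives Player 1 strictly more in every row), so Player 2 never plays it.
On the remaining 2×2 (a1, a2 vs b2, b3):
Let Player 1 play a1 with probability p. Expected payoff against b2: 9p + 2(1−p) = 7p + 2; against b3: (-4)p + 10(1−p) = −14p + 10.
Setting these equal: 7p + 2 = −14p + 10 ⇒ 21p = 8 ⇒ p = 8/21, and the value is (7)·(8/21) + 2 = 14/3.
For Player 2: with q = P(b2), equating a1's and a2's payoffs gives 13q − 4 = −8q + 10 ⇒ q = 2/3.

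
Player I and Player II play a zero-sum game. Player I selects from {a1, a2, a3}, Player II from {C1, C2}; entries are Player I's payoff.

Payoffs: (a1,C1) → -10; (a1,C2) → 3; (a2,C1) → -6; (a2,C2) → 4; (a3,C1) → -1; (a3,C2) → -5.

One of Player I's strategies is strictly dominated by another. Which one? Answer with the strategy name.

a1

a2 gives a strictly higher payoff than a1 against every column: -6 > -10, 4 > 3.
So a1 is strictly dominated and Player I never plays it.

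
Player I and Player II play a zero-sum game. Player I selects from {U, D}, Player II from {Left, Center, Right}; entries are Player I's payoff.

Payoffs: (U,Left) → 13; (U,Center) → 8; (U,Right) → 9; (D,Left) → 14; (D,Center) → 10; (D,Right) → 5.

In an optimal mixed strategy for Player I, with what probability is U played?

Row minima: U → 8, D → 5; maximin = 8.
Column maxima: Left → 14, Center → 10, Right → 9; minimax = 9.
8 ≠ 9, so there is no saddle point; optimal play is mixed.
Left is strictly dominated by Center (it gives Player I strictly more in every row), so Player II never plays it.
On the remaining 2×2 (U, D vs Center, Right):
Let Player I play U with probability p. Expected payoff against Center: 8p + 10(1−p) = −2p + 10; against Right: 9p + 5(1−p) = 4p + 5.
Setting these equal: −2p + 10 = 4p + 5 ⇒ −6p = -5 ⇒ p = 5/6, and the value is (-2)·(5/6) + 10 = 25/3.
For Player II: with q = P(Center), equating U's and D's payoffs gives −q + 9 = 5q + 5 ⇒ q = 2/3.

5/6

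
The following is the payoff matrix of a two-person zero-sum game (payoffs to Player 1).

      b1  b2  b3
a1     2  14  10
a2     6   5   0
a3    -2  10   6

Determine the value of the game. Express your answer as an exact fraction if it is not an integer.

30/7

Row minima: a1 → 2, a2 → 0, a3 → -2; maximin = 2.
Column maxima: b1 → 6, b2 → 14, b3 → 10; minimax = 6.
2 ≠ 6, so there is no saddle point; optimal play is mixed.
a3 is strictly dominated by a1, so Player 1 never plays it.
b2 is strictly dominated by b3 (it gives Player 1 strictly more in every row), so Player 2 never plays it.
On the remaining 2×2 (a1, a2 vs b1, b3):
Let Player 1 play a1 with probability p. Expected payoff against b1: 2p + 6(1−p) = −4p + 6; against b3: 10p + 0(1−p) = 10p.
Setting these equal: −4p + 6 = 10p ⇒ −14p = -6 ⇒ p = 3/7, and the value is (-4)·(3/7) + 6 = 30/7.
For Player 2: with q = P(b1), equating a1's and a2's payoffs gives −8q + 10 = 6q ⇒ q = 5/7.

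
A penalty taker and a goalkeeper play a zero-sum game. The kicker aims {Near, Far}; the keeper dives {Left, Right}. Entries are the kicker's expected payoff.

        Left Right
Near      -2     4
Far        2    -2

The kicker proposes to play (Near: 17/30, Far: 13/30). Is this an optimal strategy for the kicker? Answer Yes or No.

No

Against Left this mix gives (17/30)·(-2) + (13/30)·2 = -4/15.
Against Right this mix gives (17/30)·4 + (13/30)·(-2) = 7/5.
The keeper will play Left, holding the kicker to -4/15. Shifting weight toward the row that does better against Left would raise this floor (the equalizing mix achieves 2/5 against both Left and Right), so the proposed strategy is not optimal.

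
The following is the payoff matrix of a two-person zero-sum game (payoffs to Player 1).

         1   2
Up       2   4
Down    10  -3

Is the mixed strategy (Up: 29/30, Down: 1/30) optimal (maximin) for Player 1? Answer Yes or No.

Against 1 this mix gives (29/30)·2 + (1/30)·10 = 34/15.
Against 2 this mix gives (29/30)·4 + (1/30)·(-3) = 113/30.
Player 2 will play 1, holding Player 1 to 34/15. Shifting weight toward the row that does better against 1 would raise this floor (the equalizing mix achieves 46/15 against both 1 and 2), so the proposed strategy is not optimal.

No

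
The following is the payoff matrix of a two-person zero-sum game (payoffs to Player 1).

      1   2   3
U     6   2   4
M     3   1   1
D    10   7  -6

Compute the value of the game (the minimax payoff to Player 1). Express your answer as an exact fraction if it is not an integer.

Row minima: U → 2, M → 1, D → -6; maximin = 2.
Column maxima: 1 → 10, 2 → 7, 3 → 4; minimax = 4.
2 ≠ 4, so there is no saddle point; optimal play is mixed.
M is strictly dominated by U, so Player 1 never plays it.
1 is strictly dominated by 2 (it gives Player 1 strictly more in every row), so Player 2 never plays it.
On the remaining 2×2 (U, D vs 2, 3):
Let Player 1 play U with probability p. Expected payoff against 2: 2p + 7(1−p) = −5p + 7; against 3: 4p + (-6)(1−p) = 10p − 6.
Setting these equal: −5p + 7 = 10p − 6 ⇒ −15p = -13 ⇒ p = 13/15, and the value is (-5)·(13/15) + 7 = 8/3.
For Player 2: with q = P(2), equating U's and D's payoffs gives −2q + 4 = 13q − 6 ⇒ q = 2/3.

8/3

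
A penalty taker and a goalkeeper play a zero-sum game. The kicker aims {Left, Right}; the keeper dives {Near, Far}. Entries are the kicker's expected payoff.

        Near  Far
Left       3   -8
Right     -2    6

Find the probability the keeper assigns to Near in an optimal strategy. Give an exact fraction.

14/19

Row minima: Left → -8, Right → -2; maximin = -2.
Column maxima: Near → 3, Far → 6; minimax = 3.
-2 ≠ 3, so there is no saddle point; optimal play is mixed.
Let the kicker play Left with probability p. Expected payoff against Near: 3p + (-2)(1−p) = 5p − 2; against Far: (-8)p + 6(1−p) = −14p + 6.
Setting these equal: 5p − 2 = −14p + 6 ⇒ 19p = 8 ⇒ p = 8/19, and the value is (5)·(8/19) − 2 = 2/19.
For the keeper: with q = P(Near), equating Left's and Right's payoffs gives 11q − 8 = −8q + 6 ⇒ q = 14/19.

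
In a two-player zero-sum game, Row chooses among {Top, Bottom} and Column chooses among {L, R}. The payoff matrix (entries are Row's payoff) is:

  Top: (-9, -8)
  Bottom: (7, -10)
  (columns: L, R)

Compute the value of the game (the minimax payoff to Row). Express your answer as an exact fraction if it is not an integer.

Row minima: Top → -9, Bottom → -10; maximin = -9.
Column maxima: L → 7, R → -8; minimax = -8.
-9 ≠ -8, so there is no saddle point; optimal play is mixed.
Let Row play Top with probability p. Expected payoff against L: (-9)p + 7(1−p) = −16p + 7; against R: (-8)p + (-10)(1−p) = 2p − 10.
Setting these equal: −16p + 7 = 2p − 10 ⇒ −18p = -17 ⇒ p = 17/18, and the value is (-16)·(17/18) + 7 = -73/9.
For Column: with q = P(L), equating Top's and Bottom's payoffs gives −q − 8 = 17q − 10 ⇒ q = 1/9.

-73/9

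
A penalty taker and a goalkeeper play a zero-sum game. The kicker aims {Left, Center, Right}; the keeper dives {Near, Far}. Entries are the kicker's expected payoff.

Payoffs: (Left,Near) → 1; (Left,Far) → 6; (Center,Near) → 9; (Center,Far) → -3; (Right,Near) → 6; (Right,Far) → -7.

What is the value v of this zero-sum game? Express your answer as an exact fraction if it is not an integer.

Row minima: Left → 1, Center → -3, Right → -7; maximin = 1.
Column maxima: Near → 9, Far → 6; minimax = 6.
1 ≠ 6, so there is no saddle point; optimal play is mixed.
Right is strictly dominated by Center, so the kicker never plays it.
On the remaining 2×2 (Left, Center vs Near, Far):
Let the kicker play Left with probability p. Expected payoff against Near: 1p + 9(1−p) = −8p + 9; against Far: 6p + (-3)(1−p) = 9p − 3.
Setting these equal: −8p + 9 = 9p − 3 ⇒ −17p = -12 ⇒ p = 12/17, and the value is (-8)·(12/17) + 9 = 57/17.
For the keeper: with q = P(Near), equating Left's and Center's payoffs gives −5q + 6 = 12q − 3 ⇒ q = 9/17.

57/17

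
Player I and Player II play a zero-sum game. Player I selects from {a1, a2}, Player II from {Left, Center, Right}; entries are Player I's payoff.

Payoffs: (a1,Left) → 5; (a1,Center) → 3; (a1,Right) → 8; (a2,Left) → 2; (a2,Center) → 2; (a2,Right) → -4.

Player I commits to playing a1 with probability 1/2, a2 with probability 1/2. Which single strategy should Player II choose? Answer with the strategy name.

Right

If Player II plays Left, Player I's expected payoff is (1/2)·5 + (1/2)·2 = 7/2.
If Player II plays Center, Player I's expected payoff is (1/2)·3 + (1/2)·2 = 5/2.
If Player II plays Right, Player I's expected payoff is (1/2)·8 + (1/2)·(-4) = 2.
Player II minimizes Player I's payoff; the smallest is 2, so the best response is Right.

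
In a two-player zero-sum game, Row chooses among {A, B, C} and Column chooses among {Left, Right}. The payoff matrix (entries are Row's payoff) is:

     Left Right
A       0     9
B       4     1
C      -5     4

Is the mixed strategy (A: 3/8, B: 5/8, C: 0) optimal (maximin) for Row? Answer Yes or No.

No

Against Left this mix gives (3/8)·0 + (5/8)·4 = 5/2.
Against Right this mix gives (3/8)·9 + (5/8)·1 = 4.
Column will play Left, holding Row to 5/2. Shifting weight toward the row that does better against Left would raise this floor (the equalizing mix achieves 3 against both Left and Right), so the proposed strategy is not optimal.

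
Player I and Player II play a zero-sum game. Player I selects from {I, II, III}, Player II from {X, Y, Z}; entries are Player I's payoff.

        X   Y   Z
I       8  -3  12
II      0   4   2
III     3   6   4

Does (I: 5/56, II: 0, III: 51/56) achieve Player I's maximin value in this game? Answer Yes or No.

Against X this mix gives (5/56)·8 + (51/56)·3 = 193/56.
Against Y this mix gives (5/56)·(-3) + (51/56)·6 = 291/56.
Against Z this mix gives (5/56)·12 + (51/56)·4 = 33/7.
Player II will play X, holding Player I to 193/56. Shifting weight toward the row that does better against X would raise this floor (the equalizing mix achieves 57/14 against both X and Y), so the proposed strategy is not optimal.

No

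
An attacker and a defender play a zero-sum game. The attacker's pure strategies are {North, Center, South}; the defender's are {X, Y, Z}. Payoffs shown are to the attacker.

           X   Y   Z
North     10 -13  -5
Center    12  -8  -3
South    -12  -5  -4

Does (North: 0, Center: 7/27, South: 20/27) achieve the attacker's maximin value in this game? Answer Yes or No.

Against X this mix gives (7/27)·12 + (20/27)·(-12) = -52/9.
Against Y this mix gives (7/27)·(-8) + (20/27)·(-5) = -52/9.
Against Z this mix gives (7/27)·(-3) + (20/27)·(-4) = -101/27.
All of the defender's active replies (X, Y) yield -52/9, and no column does worse for the attacker. The mix makes the defender indifferent and guarantees -52/9, so it is optimal.

Yes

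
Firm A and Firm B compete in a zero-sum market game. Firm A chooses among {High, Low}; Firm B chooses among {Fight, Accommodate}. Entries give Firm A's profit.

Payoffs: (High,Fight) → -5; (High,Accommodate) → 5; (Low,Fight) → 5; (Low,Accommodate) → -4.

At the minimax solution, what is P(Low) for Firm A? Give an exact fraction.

Row minima: High → -5, Low → -4; maximin = -4.
Column maxima: Fight → 5, Accommodate → 5; minimax = 5.
-4 ≠ 5, so there is no saddle point; optimal play is mixed.
Let Firm A play High with probability p. Expected payoff against Fight: (-5)p + 5(1−p) = −10p + 5; against Accommodate: 5p + (-4)(1−p) = 9p − 4.
Setting these equal: −10p + 5 = 9p − 4 ⇒ −19p = -9 ⇒ p = 9/19, and the value is (-10)·(9/19) + 5 = 5/19.
For Firm B: with q = P(Fight), equating High's and Low's payoffs gives −10q + 5 = 9q − 4 ⇒ q = 9/19.

10/19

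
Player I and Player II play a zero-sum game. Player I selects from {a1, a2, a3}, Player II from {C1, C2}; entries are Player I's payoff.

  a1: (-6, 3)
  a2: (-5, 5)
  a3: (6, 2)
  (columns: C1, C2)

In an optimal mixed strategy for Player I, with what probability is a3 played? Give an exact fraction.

Row minima: a1 → -6, a2 → -5, a3 → 2; maximin = 2.
Column maxima: C1 → 6, C2 → 5; minimax = 5.
2 ≠ 5, so there is no saddle point; optimal play is mixed.
a1 is strictly dominated by a2, so Player I never plays it.
On the remaining 2×2 (a2, a3 vs C1, C2):
Let Player I play a2 with probability p. Expected payoff against C1: (-5)p + 6(1−p) = −11p + 6; against C2: 5p + 2(1−p) = 3p + 2.
Setting these equal: −11p + 6 = 3p + 2 ⇒ −14p = -4 ⇒ p = 2/7, and the value is (-11)·(2/7) + 6 = 20/7.
For Player II: with q = P(C1), equating a2's and a3's payoffs gives −10q + 5 = 4q + 2 ⇒ q = 3/14.

5/7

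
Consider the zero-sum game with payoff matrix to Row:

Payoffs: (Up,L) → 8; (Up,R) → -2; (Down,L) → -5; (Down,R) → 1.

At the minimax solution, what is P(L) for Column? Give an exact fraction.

3/16

Row minima: Up → -2, Down → -5; maximin = -2.
Column maxima: L → 8, R → 1; minimax = 1.
-2 ≠ 1, so there is no saddle point; optimal play is mixed.
Let Row play Up with probability p. Expected payoff against L: 8p + (-5)(1−p) = 13p − 5; against R: (-2)p + 1(1−p) = −3p + 1.
Setting these equal: 13p − 5 = −3p + 1 ⇒ 16p = 6 ⇒ p = 3/8, and the value is (13)·(3/8) − 5 = -1/8.
For Column: with q = P(L), equating Up's and Down's payoffs gives 10q − 2 = −6q + 1 ⇒ q = 3/16.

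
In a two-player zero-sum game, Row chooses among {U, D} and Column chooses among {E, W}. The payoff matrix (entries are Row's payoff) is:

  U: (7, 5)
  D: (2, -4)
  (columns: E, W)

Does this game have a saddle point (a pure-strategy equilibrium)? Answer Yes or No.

Yes

Row minima: U → 5, D → -4; maximin = 5.
Column maxima: E → 7, W → 5; minimax = 5.
maximin = minimax = 5, so a saddle point exists.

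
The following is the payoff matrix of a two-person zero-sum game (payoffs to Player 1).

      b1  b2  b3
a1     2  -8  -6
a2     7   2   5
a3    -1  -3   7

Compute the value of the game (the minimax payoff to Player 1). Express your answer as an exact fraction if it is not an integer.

Row minima: a1 → -8, a2 → 2, a3 → -3; maximin = 2.
Column maxima: b1 → 7, b2 → 2, b3 → 7; minimax = 2.
Since maximin = minimax = 2, there is a saddle point and the value is 2.

2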